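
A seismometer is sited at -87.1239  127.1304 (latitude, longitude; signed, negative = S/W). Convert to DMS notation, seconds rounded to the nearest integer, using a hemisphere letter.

Latitude is negative → S; |value| = 87.123900
Lat: 0.123900 × 60 = 7.43400′ → 7′, remainder × 60 = 26.04″
Longitude: whole degrees 127; 7.82400′ → 7′ and 49.44″

87°07′26″ S, 127°07′49″ E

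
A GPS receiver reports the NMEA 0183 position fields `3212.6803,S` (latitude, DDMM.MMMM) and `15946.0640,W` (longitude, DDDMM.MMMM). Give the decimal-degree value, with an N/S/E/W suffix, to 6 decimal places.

32.211338° S, 159.767733° W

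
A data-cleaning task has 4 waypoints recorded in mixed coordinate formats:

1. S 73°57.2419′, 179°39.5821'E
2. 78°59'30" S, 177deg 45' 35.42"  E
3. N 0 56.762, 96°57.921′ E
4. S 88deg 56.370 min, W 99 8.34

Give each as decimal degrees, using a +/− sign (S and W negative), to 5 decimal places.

Point 1:
  Latitude: 57.2419′ = 0.954032°; total 73.954032
  S ⇒ negate
  λ: 39.5821′ = 0.659702°; total 179.659702
  E ⇒ keep positive
Point 2:
  Latitude: 78 + 59/60 + 30/3600 = 78.991667
  S ⇒ negate
  Lon: 177 + 45/60 + 35.42/3600 = 177.759839
  E → positive
Point 3:
  Latitude: 0 + 56.762/60 = 0.946033
  N ⇒ keep positive
  Longitude: 57.921′ = 0.965350°; total 96.965350
  E → positive
Point 4:
  φ: 56.37′ = 0.939500°; total 88.939500
  hemisphere S, so the sign is −
  Longitude: 8.34′ = 0.139000°; total 99.139000
  hemisphere W, so the sign is −

1. -73.95403, 179.65970
2. -78.99167, 177.75984
3. 0.94603, 96.96535
4. -88.93950, -99.13900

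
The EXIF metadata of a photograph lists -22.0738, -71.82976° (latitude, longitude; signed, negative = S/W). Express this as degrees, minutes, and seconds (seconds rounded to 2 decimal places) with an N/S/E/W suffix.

22°04′25.68″ S, 71°49′47.14″ W

Latitude is negative → S; |value| = 22.073800
Lat: 0.073800 × 60 = 4.42800′ → 4′, remainder × 60 = 25.6800″
Longitude is negative → W; |value| = 71.829760
Lon: 0.829760 × 60 = 49.78560′ → 49′, remainder × 60 = 47.1360″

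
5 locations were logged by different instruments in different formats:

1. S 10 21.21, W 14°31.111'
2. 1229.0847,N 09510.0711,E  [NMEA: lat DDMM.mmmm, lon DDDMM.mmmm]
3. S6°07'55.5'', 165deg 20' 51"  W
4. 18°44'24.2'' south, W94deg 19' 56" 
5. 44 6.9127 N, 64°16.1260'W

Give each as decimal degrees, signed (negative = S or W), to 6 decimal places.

1. -10.353500, -14.518517
2. 12.484745, 95.167852
3. -6.132083, -165.347500
4. -18.740056, -94.332222
5. 44.115212, -64.268767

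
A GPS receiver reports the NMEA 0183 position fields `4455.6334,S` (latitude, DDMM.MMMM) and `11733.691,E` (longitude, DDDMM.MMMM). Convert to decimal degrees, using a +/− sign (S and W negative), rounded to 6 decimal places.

-44.927223, 117.561517

Latitude: degrees = first 2 digits = 44, minutes = 55.6334; 44 + 55.6334/60 = 44.9272233
S ⇒ negate
λ: degrees = first 3 digits = 117, minutes = 33.691; 117 + 33.691/60 = 117.5615167
E ⇒ keep positive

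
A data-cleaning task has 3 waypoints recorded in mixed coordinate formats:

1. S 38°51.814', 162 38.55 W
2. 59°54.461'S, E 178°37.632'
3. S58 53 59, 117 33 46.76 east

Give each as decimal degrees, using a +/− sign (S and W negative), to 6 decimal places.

1. -38.863567, -162.642500
2. -59.907683, 178.627200
3. -58.899722, 117.562989

Point 1:
  Latitude: 51.814′ = 0.863567°; total 38.8635667
  S ⇒ negate
  Lon: 162 + 38.55/60 = 162.6425000
  W → negative
Point 2:
  Latitude: 59 + 54.461/60 = 59.9076833
  S → negative
  λ: 37.632′ = 0.627200°; total 178.6272000
  E → positive
Point 3:
  Latitude: 58 + 53/60 + 59/3600 = 58.8997222
  hemisphere S, so the sign is −
  λ: 117° + 33/60 + 46.76/3600 = 117 + 0.550000 + 0.012989 = 117.5629889
  E ⇒ keep positive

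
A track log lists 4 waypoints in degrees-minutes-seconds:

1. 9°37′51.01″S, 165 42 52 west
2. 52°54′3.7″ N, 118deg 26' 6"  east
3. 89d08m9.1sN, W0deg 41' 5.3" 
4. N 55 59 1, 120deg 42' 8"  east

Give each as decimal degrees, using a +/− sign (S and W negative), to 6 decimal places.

1. -9.630836, -165.714444
2. 52.901028, 118.435000
3. 89.135861, -0.684806
4. 55.983611, 120.702222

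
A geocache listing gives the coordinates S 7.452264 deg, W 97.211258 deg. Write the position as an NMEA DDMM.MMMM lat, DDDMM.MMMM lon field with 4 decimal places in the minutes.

0727.1358,S / 09712.6755,W

Lat: 7° + 0.452264 × 60 = 7° 27.135840′
Longitude: 97° + 0.211258 × 60 = 97° 12.675480′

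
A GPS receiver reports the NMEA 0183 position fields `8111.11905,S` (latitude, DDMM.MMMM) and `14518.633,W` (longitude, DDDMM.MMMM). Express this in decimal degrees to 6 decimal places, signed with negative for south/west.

-81.185318, -145.310550

Lat: degrees = first 2 digits = 81, minutes = 11.11905; 81 + 11.11905/60 = 81.1853175
hemisphere S, so the sign is −
λ: degrees = first 3 digits = 145, minutes = 18.633; 145 + 18.633/60 = 145.3105500
W ⇒ negate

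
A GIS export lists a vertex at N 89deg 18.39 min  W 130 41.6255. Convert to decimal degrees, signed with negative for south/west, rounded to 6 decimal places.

89.306500, -130.693758

φ: 89 + 18.39/60 = 89.3065000
N ⇒ keep positive
Lon: 130 + 41.6255/60 = 130.6937583
W ⇒ negate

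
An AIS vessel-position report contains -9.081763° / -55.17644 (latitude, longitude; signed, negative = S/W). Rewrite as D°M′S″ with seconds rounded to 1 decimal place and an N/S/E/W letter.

9°04′54.3″ S, 55°10′35.2″ W

Latitude is negative → S; |value| = 9.081763
Lat: whole degrees 9; 4.90578′ → 4′ and 54.347″
Longitude is negative → W; |value| = 55.176440
λ: 0.176440 × 60 = 10.58640′ → 10′, remainder × 60 = 35.184″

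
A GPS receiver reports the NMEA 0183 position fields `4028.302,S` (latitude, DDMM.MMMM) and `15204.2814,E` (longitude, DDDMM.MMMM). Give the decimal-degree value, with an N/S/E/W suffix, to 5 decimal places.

40.47170° S, 152.07136° E

φ: split at 2 digits → 40° and 28.302′; 40 + 28.302/60 = 40.471700
Lon: split at 3 digits → 152° and 4.2814′; 152 + 4.2814/60 = 152.071357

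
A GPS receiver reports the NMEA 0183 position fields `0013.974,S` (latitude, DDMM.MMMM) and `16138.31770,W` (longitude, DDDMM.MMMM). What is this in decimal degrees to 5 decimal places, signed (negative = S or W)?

-0.23290, -161.63863

Latitude: degrees = first 2 digits = 0, minutes = 13.974; 0 + 13.974/60 = 0.232900
S → negative
λ: degrees = first 3 digits = 161, minutes = 38.3177; 161 + 38.3177/60 = 161.638628
W → negative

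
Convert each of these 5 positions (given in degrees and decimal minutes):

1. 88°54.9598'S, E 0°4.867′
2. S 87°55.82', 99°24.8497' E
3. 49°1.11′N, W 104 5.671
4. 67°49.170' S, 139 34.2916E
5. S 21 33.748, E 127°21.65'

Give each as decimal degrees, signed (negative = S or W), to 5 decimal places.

Point 1:
  φ: 88 + 54.9598/60 = 88.915997
  S → negative
  Lon: 4.867′ = 0.081117°; total 0.081117
  E ⇒ keep positive
Point 2:
  Lat: 87 + 55.82/60 = 87.930333
  S → negative
  Longitude: 99 + 24.8497/60 = 99.414162
  E ⇒ keep positive
Point 3:
  Lat: 49 + 1.11/60 = 49.018500
  N ⇒ keep positive
  Longitude: 104 + 5.671/60 = 104.094517
  hemisphere W, so the sign is −
Point 4:
  Latitude: 49.17′ = 0.819500°; total 67.819500
  S → negative
  λ: 34.2916′ = 0.571527°; total 139.571527
  E → positive
Point 5:
  Lat: 33.748′ = 0.562467°; total 21.562467
  S → negative
  Longitude: 127 + 21.65/60 = 127.360833
  E → positive

1. -88.91600, 0.08112
2. -87.93033, 99.41416
3. 49.01850, -104.09452
4. -67.81950, 139.57153
5. -21.56247, 127.36083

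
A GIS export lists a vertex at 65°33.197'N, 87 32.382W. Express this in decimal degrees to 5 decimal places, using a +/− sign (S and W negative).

65.55328, -87.53970

Latitude: 65 + 33.197/60 = 65.553283
N ⇒ keep positive
Longitude: 32.382′ = 0.539700°; total 87.539700
W → negative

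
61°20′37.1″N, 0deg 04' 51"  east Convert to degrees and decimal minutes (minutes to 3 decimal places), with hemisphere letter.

61° 20.618′ N, 0° 4.850′ E

Lat: 20 + 37.1/60 = 20.61833′
Lon: seconds/60 = 0.85000; minutes = 4 + 0.85000 = 4.85000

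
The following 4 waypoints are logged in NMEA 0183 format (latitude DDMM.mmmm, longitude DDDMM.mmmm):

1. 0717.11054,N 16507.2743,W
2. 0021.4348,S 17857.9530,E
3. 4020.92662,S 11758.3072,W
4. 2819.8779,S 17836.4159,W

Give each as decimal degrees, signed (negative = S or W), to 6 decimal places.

Point 1:
  Latitude: split at 2 digits → 07° and 17.11054′; 7 + 17.11054/60 = 7.2851757
  N → positive
  Longitude: split at 3 digits → 165° and 7.2743′; 165 + 7.2743/60 = 165.1212383
  W ⇒ negate
Point 2:
  Latitude: degrees = first 2 digits = 0, minutes = 21.4348; 0 + 21.4348/60 = 0.3572467
  hemisphere S, so the sign is −
  Lon: degrees = first 3 digits = 178, minutes = 57.953; 178 + 57.953/60 = 178.9658833
  E ⇒ keep positive
Point 3:
  φ: split at 2 digits → 40° and 20.92662′; 40 + 20.92662/60 = 40.3487770
  S ⇒ negate
  Longitude: degrees = first 3 digits = 117, minutes = 58.3072; 117 + 58.3072/60 = 117.9717867
  W → negative
Point 4:
  Latitude: split at 2 digits → 28° and 19.8779′; 28 + 19.8779/60 = 28.3312983
  S → negative
  λ: degrees = first 3 digits = 178, minutes = 36.4159; 178 + 36.4159/60 = 178.6069317
  W ⇒ negate

1. 7.285176, -165.121238
2. -0.357247, 178.965883
3. -40.348777, -117.971787
4. -28.331298, -178.606932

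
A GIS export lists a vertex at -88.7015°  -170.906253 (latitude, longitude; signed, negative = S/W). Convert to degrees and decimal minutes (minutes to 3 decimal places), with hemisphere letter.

Latitude is negative → S; |value| = 88.701500
Latitude: 88° + 0.701500 × 60 = 88° 42.09000′
Longitude is negative → W; |value| = 170.906253
Lon: 170° + 0.906253 × 60 = 170° 54.37518′

88° 42.090′ S, 170° 54.375′ W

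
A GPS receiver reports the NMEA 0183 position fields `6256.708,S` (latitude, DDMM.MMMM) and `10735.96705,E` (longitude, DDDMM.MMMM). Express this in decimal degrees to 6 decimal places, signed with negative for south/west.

Latitude: split at 2 digits → 62° and 56.708′; 62 + 56.708/60 = 62.9451333
hemisphere S, so the sign is −
Longitude: degrees = first 3 digits = 107, minutes = 35.96705; 107 + 35.96705/60 = 107.5994508
E ⇒ keep positive

-62.945133, 107.599451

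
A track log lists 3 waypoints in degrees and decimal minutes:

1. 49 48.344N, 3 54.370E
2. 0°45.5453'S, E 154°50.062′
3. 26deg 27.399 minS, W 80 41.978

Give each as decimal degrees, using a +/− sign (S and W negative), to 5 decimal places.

1. 49.80573, 3.90617
2. -0.75909, 154.83437
3. -26.45665, -80.69963

Point 1:
  Latitude: 49 + 48.344/60 = 49.805733
  N → positive
  Longitude: 54.37′ = 0.906167°; total 3.906167
  E ⇒ keep positive
Point 2:
  Lat: 45.5453′ = 0.759088°; total 0.759088
  S ⇒ negate
  λ: 154 + 50.062/60 = 154.834367
  E → positive
Point 3:
  Lat: 26 + 27.399/60 = 26.456650
  S → negative
  Longitude: 41.978′ = 0.699633°; total 80.699633
  W → negative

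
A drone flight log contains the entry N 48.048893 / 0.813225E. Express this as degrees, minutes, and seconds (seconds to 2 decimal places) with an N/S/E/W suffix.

φ: 0.048893 × 60 = 2.93358′ → 2′, remainder × 60 = 56.0148″
λ: whole degrees 0; 48.79350′ → 48′ and 47.6100″

48°02′56.01″ N, 0°48′47.61″ E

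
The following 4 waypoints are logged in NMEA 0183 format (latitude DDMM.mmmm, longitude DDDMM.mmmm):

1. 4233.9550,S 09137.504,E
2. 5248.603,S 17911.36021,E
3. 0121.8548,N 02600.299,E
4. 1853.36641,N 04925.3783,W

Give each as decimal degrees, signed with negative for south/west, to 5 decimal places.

1. -42.56592, 91.62507
2. -52.81005, 179.18934
3. 1.36425, 26.00498
4. 18.88944, -49.42297

Point 1:
  φ: split at 2 digits → 42° and 33.955′; 42 + 33.955/60 = 42.565917
  S ⇒ negate
  Lon: degrees = first 3 digits = 91, minutes = 37.504; 91 + 37.504/60 = 91.625067
  E → positive
Point 2:
  Lat: split at 2 digits → 52° and 48.603′; 52 + 48.603/60 = 52.810050
  S ⇒ negate
  Longitude: split at 3 digits → 179° and 11.36021′; 179 + 11.36021/60 = 179.189337
  E ⇒ keep positive
Point 3:
  Latitude: degrees = first 2 digits = 1, minutes = 21.8548; 1 + 21.8548/60 = 1.364247
  N → positive
  Lon: split at 3 digits → 026° and 0.299′; 26 + 0.299/60 = 26.004983
  E → positive
Point 4:
  Latitude: degrees = first 2 digits = 18, minutes = 53.36641; 18 + 53.36641/60 = 18.889440
  N ⇒ keep positive
  Longitude: degrees = first 3 digits = 49, minutes = 25.3783; 49 + 25.3783/60 = 49.422972
  hemisphere W, so the sign is −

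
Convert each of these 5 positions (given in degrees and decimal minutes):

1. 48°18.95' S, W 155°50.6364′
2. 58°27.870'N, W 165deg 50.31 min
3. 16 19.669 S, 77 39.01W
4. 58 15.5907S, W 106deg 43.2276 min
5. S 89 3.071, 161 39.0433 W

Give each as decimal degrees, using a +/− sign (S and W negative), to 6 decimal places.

Point 1:
  Latitude: 48 + 18.95/60 = 48.3158333
  hemisphere S, so the sign is −
  Lon: 155 + 50.6364/60 = 155.8439400
  hemisphere W, so the sign is −
Point 2:
  φ: 58 + 27.87/60 = 58.4645000
  N → positive
  λ: 50.31′ = 0.838500°; total 165.8385000
  W ⇒ negate
Point 3:
  Lat: 19.669′ = 0.327817°; total 16.3278167
  hemisphere S, so the sign is −
  Longitude: 77 + 39.01/60 = 77.6501667
  W ⇒ negate
Point 4:
  Lat: 15.5907′ = 0.259845°; total 58.2598450
  S → negative
  Lon: 43.2276′ = 0.720460°; total 106.7204600
  W → negative
Point 5:
  Lat: 3.071′ = 0.051183°; total 89.0511833
  S ⇒ negate
  λ: 39.0433′ = 0.650722°; total 161.6507217
  W → negative

1. -48.315833, -155.843940
2. 58.464500, -165.838500
3. -16.327817, -77.650167
4. -58.259845, -106.720460
5. -89.051183, -161.650722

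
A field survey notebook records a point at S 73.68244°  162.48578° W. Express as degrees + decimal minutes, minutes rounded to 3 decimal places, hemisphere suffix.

73° 40.946′ S, 162° 29.147′ W

φ: 73° + 0.682440 × 60 = 73° 40.94640′
λ: minutes = (162.485780 − 162) × 60 = 29.14680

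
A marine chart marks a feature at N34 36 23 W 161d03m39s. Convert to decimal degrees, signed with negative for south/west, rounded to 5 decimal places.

34.60639, -161.06083

Lat: 34 + 36/60 + 23/3600 = 34.606389
N → positive
Lon: 161° + 3/60 + 39/3600 = 161 + 0.050000 + 0.010833 = 161.060833
hemisphere W, so the sign is −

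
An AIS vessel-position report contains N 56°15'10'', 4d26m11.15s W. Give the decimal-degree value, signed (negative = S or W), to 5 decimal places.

φ: 56° + 15/60 + 10/3600 = 56 + 0.250000 + 0.002778 = 56.252778
N → positive
Lon: 26′ + 11.15″ = 26.18583′; 4 + 26.18583/60 = 4.436431
W ⇒ negate

56.25278, -4.43643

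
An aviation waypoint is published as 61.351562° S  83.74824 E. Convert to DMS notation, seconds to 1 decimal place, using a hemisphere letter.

Latitude: whole degrees 61; 21.09372′ → 21′ and 5.623″
Lon: 0.748240° → 44.89440′; 0.89440 × 60 = 53.664″

61°21′5.6″ S, 83°44′53.7″ E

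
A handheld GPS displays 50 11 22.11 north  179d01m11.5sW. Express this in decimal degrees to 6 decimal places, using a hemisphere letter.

50.189475° N, 179.019861° W

φ: 50 + 11/60 + 22.11/3600 = 50.1894750
λ: 1′ + 11.5″ = 1.19167′; 179 + 1.19167/60 = 179.0198611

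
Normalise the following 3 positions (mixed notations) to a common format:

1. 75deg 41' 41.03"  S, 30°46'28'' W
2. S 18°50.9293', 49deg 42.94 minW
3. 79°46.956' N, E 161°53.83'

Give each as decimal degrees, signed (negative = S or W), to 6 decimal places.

1. -75.694731, -30.774444
2. -18.848822, -49.715667
3. 79.782600, 161.897167

Point 1:
  Latitude: 41′ + 41.03″ = 41.68383′; 75 + 41.68383/60 = 75.6947306
  S → negative
  Lon: 30 + 46/60 + 28/3600 = 30.7744444
  W ⇒ negate
Point 2:
  Latitude: 18 + 50.9293/60 = 18.8488217
  S → negative
  Lon: 49 + 42.94/60 = 49.7156667
  W → negative
Point 3:
  Latitude: 46.956′ = 0.782600°; total 79.7826000
  N → positive
  Lon: 161 + 53.83/60 = 161.8971667
  E ⇒ keep positive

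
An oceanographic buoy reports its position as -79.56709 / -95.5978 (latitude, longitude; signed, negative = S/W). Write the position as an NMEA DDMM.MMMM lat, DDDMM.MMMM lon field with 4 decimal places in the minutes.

Latitude is negative → S; |value| = 79.567090
Lat: fractional part 0.567090 → 34.025400 minutes
Longitude is negative → W; |value| = 95.597800
λ: fractional part 0.597800 → 35.868000 minutes

7934.0254,S / 09535.8680,W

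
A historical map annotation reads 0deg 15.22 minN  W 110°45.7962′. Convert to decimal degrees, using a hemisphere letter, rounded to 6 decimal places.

φ: 0 + 15.22/60 = 0.2536667
Lon: 110 + 45.7962/60 = 110.7632700

0.253667° N, 110.763270° W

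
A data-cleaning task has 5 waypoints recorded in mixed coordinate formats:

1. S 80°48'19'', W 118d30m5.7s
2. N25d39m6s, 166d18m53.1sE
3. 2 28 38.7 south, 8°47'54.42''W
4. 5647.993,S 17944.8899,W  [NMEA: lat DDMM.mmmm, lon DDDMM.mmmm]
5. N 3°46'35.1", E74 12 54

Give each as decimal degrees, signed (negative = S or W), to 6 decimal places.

Point 1:
  Latitude: 80° + 48/60 + 19/3600 = 80 + 0.800000 + 0.005278 = 80.8052778
  S ⇒ negate
  λ: 30′ + 5.7″ = 30.09500′; 118 + 30.09500/60 = 118.5015833
  W ⇒ negate
Point 2:
  Lat: 25° + 39/60 + 6/3600 = 25 + 0.650000 + 0.001667 = 25.6516667
  N ⇒ keep positive
  Lon: 166 + 18/60 + 53.1/3600 = 166.3147500
  E → positive
Point 3:
  φ: 2° + 28/60 + 38.7/3600 = 2 + 0.466667 + 0.010750 = 2.4774167
  hemisphere S, so the sign is −
  Longitude: 8° + 47/60 + 54.42/3600 = 8 + 0.783333 + 0.015117 = 8.7984500
  hemisphere W, so the sign is −
Point 4:
  Lat: degrees = first 2 digits = 56, minutes = 47.993; 56 + 47.993/60 = 56.7998833
  hemisphere S, so the sign is −
  λ: degrees = first 3 digits = 179, minutes = 44.8899; 179 + 44.8899/60 = 179.7481650
  W → negative
Point 5:
  Latitude: 46′ + 35.1″ = 46.58500′; 3 + 46.58500/60 = 3.7764167
  N → positive
  Lon: 12′ + 54″ = 12.90000′; 74 + 12.90000/60 = 74.2150000
  E ⇒ keep positive

1. -80.805278, -118.501583
2. 25.651667, 166.314750
3. -2.477417, -8.798450
4. -56.799883, -179.748165
5. 3.776417, 74.215000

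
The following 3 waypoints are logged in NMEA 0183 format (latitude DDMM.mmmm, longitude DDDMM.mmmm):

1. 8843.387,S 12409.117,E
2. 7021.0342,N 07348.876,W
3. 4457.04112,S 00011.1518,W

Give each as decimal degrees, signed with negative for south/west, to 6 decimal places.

1. -88.723117, 124.151950
2. 70.350570, -73.814600
3. -44.950685, -0.185863

Point 1:
  Latitude: split at 2 digits → 88° and 43.387′; 88 + 43.387/60 = 88.7231167
  hemisphere S, so the sign is −
  λ: degrees = first 3 digits = 124, minutes = 9.117; 124 + 9.117/60 = 124.1519500
  E ⇒ keep positive
Point 2:
  Latitude: split at 2 digits → 70° and 21.0342′; 70 + 21.0342/60 = 70.3505700
  N ⇒ keep positive
  Lon: degrees = first 3 digits = 73, minutes = 48.876; 73 + 48.876/60 = 73.8146000
  W ⇒ negate
Point 3:
  Latitude: degrees = first 2 digits = 44, minutes = 57.04112; 44 + 57.04112/60 = 44.9506853
  S ⇒ negate
  Longitude: split at 3 digits → 000° and 11.1518′; 0 + 11.1518/60 = 0.1858633
  hemisphere W, so the sign is −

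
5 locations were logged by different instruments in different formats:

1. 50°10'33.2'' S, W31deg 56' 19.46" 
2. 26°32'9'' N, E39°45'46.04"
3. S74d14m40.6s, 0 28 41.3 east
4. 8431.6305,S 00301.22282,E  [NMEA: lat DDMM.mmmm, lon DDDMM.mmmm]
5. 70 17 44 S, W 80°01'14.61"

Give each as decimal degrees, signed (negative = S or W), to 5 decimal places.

1. -50.17589, -31.93874
2. 26.53583, 39.76279
3. -74.24461, 0.47814
4. -84.52718, 3.02038
5. -70.29556, -80.02073

Point 1:
  Latitude: 50 + 10/60 + 33.2/3600 = 50.175889
  S ⇒ negate
  λ: 31° + 56/60 + 19.46/3600 = 31 + 0.933333 + 0.005406 = 31.938739
  hemisphere W, so the sign is −
Point 2:
  φ: 26° + 32/60 + 9/3600 = 26 + 0.533333 + 0.002500 = 26.535833
  N → positive
  λ: 45′ + 46.04″ = 45.76733′; 39 + 45.76733/60 = 39.762789
  E ⇒ keep positive
Point 3:
  Lat: 74 + 14/60 + 40.6/3600 = 74.244611
  S → negative
  λ: 0 + 28/60 + 41.3/3600 = 0.478139
  E ⇒ keep positive
Point 4:
  Lat: degrees = first 2 digits = 84, minutes = 31.6305; 84 + 31.6305/60 = 84.527175
  S ⇒ negate
  Lon: split at 3 digits → 003° and 1.22282′; 3 + 1.22282/60 = 3.020380
  E → positive
Point 5:
  φ: 70° + 17/60 + 44/3600 = 70 + 0.283333 + 0.012222 = 70.295556
  S → negative
  λ: 1′ + 14.61″ = 1.24350′; 80 + 1.24350/60 = 80.020725
  W → negative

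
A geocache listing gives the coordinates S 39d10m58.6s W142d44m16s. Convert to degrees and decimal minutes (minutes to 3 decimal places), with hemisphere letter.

Lat: seconds/60 = 0.97667; minutes = 10 + 0.97667 = 10.97667
λ: 44 + 16/60 = 44.26667′

39° 10.977′ S, 142° 44.267′ W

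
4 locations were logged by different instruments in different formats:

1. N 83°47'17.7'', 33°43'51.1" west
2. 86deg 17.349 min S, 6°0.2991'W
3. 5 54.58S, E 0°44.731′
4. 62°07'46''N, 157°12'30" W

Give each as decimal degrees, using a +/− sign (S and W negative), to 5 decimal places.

Point 1:
  Lat: 83° + 47/60 + 17.7/3600 = 83 + 0.783333 + 0.004917 = 83.788250
  N ⇒ keep positive
  Longitude: 33° + 43/60 + 51.1/3600 = 33 + 0.716667 + 0.014194 = 33.730861
  W ⇒ negate
Point 2:
  φ: 17.349′ = 0.289150°; total 86.289150
  S → negative
  λ: 0.2991′ = 0.004985°; total 6.004985
  hemisphere W, so the sign is −
Point 3:
  Latitude: 54.58′ = 0.909667°; total 5.909667
  S ⇒ negate
  Lon: 0 + 44.731/60 = 0.745517
  E ⇒ keep positive
Point 4:
  Latitude: 62° + 7/60 + 46/3600 = 62 + 0.116667 + 0.012778 = 62.129444
  N → positive
  Lon: 12′ + 30″ = 12.50000′; 157 + 12.50000/60 = 157.208333
  hemisphere W, so the sign is −

1. 83.78825, -33.73086
2. -86.28915, -6.00499
3. -5.90967, 0.74552
4. 62.12944, -157.20833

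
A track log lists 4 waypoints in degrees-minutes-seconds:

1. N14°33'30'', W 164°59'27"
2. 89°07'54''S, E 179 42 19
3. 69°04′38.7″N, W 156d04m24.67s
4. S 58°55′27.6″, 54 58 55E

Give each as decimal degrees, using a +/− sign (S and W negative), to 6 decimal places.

1. 14.558333, -164.990833
2. -89.131667, 179.705278
3. 69.077417, -156.073519
4. -58.924333, 54.981944

Point 1:
  φ: 33′ + 30″ = 33.50000′; 14 + 33.50000/60 = 14.5583333
  N ⇒ keep positive
  Lon: 164 + 59/60 + 27/3600 = 164.9908333
  W ⇒ negate
Point 2:
  Lat: 7′ + 54″ = 7.90000′; 89 + 7.90000/60 = 89.1316667
  S → negative
  λ: 179 + 42/60 + 19/3600 = 179.7052778
  E → positive
Point 3:
  φ: 69 + 4/60 + 38.7/3600 = 69.0774167
  N ⇒ keep positive
  λ: 4′ + 24.67″ = 4.41117′; 156 + 4.41117/60 = 156.0735194
  W → negative
Point 4:
  Latitude: 58° + 55/60 + 27.6/3600 = 58 + 0.916667 + 0.007667 = 58.9243333
  S → negative
  Longitude: 54 + 58/60 + 55/3600 = 54.9819444
  E → positive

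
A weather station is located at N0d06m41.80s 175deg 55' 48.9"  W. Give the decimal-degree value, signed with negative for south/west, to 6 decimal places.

0.111611, -175.930250

φ: 0 + 6/60 + 41.8/3600 = 0.1116111
N → positive
Longitude: 175° + 55/60 + 48.9/3600 = 175 + 0.916667 + 0.013583 = 175.9302500
W ⇒ negate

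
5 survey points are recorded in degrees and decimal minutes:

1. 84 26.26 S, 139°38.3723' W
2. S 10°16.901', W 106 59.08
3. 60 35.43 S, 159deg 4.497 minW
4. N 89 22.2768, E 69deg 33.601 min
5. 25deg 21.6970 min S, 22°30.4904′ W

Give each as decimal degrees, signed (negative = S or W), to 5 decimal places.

1. -84.43767, -139.63954
2. -10.28168, -106.98467
3. -60.59050, -159.07495
4. 89.37128, 69.56002
5. -25.36162, -22.50817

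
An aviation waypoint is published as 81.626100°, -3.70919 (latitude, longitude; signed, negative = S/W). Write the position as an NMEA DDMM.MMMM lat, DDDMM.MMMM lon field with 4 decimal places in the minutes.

8137.5660,N / 00342.5514,W

φ: 81° + 0.626100 × 60 = 81° 37.566000′
Longitude is negative → W; |value| = 3.709190
λ: minutes = (3.709190 − 3) × 60 = 42.551400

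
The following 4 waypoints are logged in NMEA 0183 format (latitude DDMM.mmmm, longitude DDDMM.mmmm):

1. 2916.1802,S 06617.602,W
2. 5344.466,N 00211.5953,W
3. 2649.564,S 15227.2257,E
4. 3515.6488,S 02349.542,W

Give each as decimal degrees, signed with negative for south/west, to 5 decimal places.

1. -29.26967, -66.29337
2. 53.74110, -2.19326
3. -26.82607, 152.45376
4. -35.26081, -23.82570

Point 1:
  φ: split at 2 digits → 29° and 16.1802′; 29 + 16.1802/60 = 29.269670
  hemisphere S, so the sign is −
  λ: split at 3 digits → 066° and 17.602′; 66 + 17.602/60 = 66.293367
  W ⇒ negate
Point 2:
  Latitude: split at 2 digits → 53° and 44.466′; 53 + 44.466/60 = 53.741100
  N → positive
  Longitude: split at 3 digits → 002° and 11.5953′; 2 + 11.5953/60 = 2.193255
  hemisphere W, so the sign is −
Point 3:
  Lat: degrees = first 2 digits = 26, minutes = 49.564; 26 + 49.564/60 = 26.826067
  hemisphere S, so the sign is −
  Lon: degrees = first 3 digits = 152, minutes = 27.2257; 152 + 27.2257/60 = 152.453762
  E → positive
Point 4:
  Lat: degrees = first 2 digits = 35, minutes = 15.6488; 35 + 15.6488/60 = 35.260813
  S → negative
  Lon: split at 3 digits → 023° and 49.542′; 23 + 49.542/60 = 23.825700
  W ⇒ negate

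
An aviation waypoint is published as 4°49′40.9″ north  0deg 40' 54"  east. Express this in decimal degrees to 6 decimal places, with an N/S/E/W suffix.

Lat: 49′ + 40.9″ = 49.68167′; 4 + 49.68167/60 = 4.8280278
Lon: 0° + 40/60 + 54/3600 = 0 + 0.666667 + 0.015000 = 0.6816667

4.828028° N, 0.681667° E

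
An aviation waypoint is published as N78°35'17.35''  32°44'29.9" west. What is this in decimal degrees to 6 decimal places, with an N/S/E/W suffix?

78.588153° N, 32.741639° W

Lat: 78 + 35/60 + 17.35/3600 = 78.5881528
λ: 44′ + 29.9″ = 44.49833′; 32 + 44.49833/60 = 32.7416389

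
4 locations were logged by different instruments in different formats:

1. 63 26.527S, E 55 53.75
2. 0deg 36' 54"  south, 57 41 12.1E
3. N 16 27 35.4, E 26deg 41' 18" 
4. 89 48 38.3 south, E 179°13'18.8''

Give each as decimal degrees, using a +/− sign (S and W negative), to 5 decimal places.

1. -63.44212, 55.89583
2. -0.61500, 57.68669
3. 16.45983, 26.68833
4. -89.81064, 179.22189

Point 1:
  Latitude: 26.527′ = 0.442117°; total 63.442117
  S → negative
  Longitude: 55 + 53.75/60 = 55.895833
  E ⇒ keep positive
Point 2:
  φ: 0 + 36/60 + 54/3600 = 0.615000
  hemisphere S, so the sign is −
  λ: 41′ + 12.1″ = 41.20167′; 57 + 41.20167/60 = 57.686694
  E → positive
Point 3:
  Lat: 27′ + 35.4″ = 27.59000′; 16 + 27.59000/60 = 16.459833
  N → positive
  Longitude: 26° + 41/60 + 18/3600 = 26 + 0.683333 + 0.005000 = 26.688333
  E → positive
Point 4:
  Latitude: 89 + 48/60 + 38.3/3600 = 89.810639
  S → negative
  Longitude: 179° + 13/60 + 18.8/3600 = 179 + 0.216667 + 0.005222 = 179.221889
  E → positive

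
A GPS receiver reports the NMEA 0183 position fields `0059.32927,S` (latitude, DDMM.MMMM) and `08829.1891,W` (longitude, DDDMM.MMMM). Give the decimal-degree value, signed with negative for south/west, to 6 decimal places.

Lat: degrees = first 2 digits = 0, minutes = 59.32927; 0 + 59.32927/60 = 0.9888212
S ⇒ negate
Lon: degrees = first 3 digits = 88, minutes = 29.1891; 88 + 29.1891/60 = 88.4864850
W → negative

-0.988821, -88.486485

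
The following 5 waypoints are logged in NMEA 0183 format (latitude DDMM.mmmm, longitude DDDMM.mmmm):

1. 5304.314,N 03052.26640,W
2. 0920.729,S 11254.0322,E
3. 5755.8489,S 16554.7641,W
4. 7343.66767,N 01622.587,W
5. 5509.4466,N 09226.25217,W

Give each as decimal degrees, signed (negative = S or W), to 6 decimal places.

1. 53.071900, -30.871107
2. -9.345483, 112.900537
3. -57.930815, -165.912735
4. 73.727795, -16.376450
5. 55.157443, -92.437536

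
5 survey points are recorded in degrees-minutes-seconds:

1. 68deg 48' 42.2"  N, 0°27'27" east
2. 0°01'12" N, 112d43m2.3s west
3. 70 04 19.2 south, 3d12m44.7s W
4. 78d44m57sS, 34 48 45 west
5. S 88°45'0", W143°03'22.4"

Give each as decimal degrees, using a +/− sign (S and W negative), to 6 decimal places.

1. 68.811722, 0.457500
2. 0.020000, -112.717306
3. -70.072000, -3.212417
4. -78.749167, -34.812500
5. -88.750000, -143.056222

Point 1:
  φ: 68° + 48/60 + 42.2/3600 = 68 + 0.800000 + 0.011722 = 68.8117222
  N → positive
  λ: 0° + 27/60 + 27/3600 = 0 + 0.450000 + 0.007500 = 0.4575000
  E ⇒ keep positive
Point 2:
  φ: 0° + 1/60 + 12/3600 = 0 + 0.016667 + 0.003333 = 0.0200000
  N ⇒ keep positive
  Longitude: 112° + 43/60 + 2.3/3600 = 112 + 0.716667 + 0.000639 = 112.7173056
  W ⇒ negate
Point 3:
  Lat: 70 + 4/60 + 19.2/3600 = 70.0720000
  hemisphere S, so the sign is −
  λ: 3° + 12/60 + 44.7/3600 = 3 + 0.200000 + 0.012417 = 3.2124167
  hemisphere W, so the sign is −
Point 4:
  φ: 78 + 44/60 + 57/3600 = 78.7491667
  S → negative
  Lon: 34° + 48/60 + 45/3600 = 34 + 0.800000 + 0.012500 = 34.8125000
  hemisphere W, so the sign is −
Point 5:
  φ: 45′ + 0″ = 45.00000′; 88 + 45.00000/60 = 88.7500000
  S ⇒ negate
  λ: 143° + 3/60 + 22.4/3600 = 143 + 0.050000 + 0.006222 = 143.0562222
  hemisphere W, so the sign is −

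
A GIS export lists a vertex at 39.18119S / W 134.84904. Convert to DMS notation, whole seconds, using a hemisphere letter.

39°10′52″ S, 134°50′57″ W

φ: 0.181190° → 10.87140′; 0.87140 × 60 = 52.28″
Lon: whole degrees 134; 50.94240′ → 50′ and 56.54″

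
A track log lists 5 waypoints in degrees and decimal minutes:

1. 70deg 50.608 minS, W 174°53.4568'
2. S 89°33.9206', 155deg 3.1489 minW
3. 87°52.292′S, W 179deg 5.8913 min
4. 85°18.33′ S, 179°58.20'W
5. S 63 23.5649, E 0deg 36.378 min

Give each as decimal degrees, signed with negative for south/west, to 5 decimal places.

Point 1:
  Lat: 70 + 50.608/60 = 70.843467
  S → negative
  Longitude: 174 + 53.4568/60 = 174.890947
  W ⇒ negate
Point 2:
  Latitude: 89 + 33.9206/60 = 89.565343
  S → negative
  Longitude: 3.1489′ = 0.052482°; total 155.052482
  W ⇒ negate
Point 3:
  φ: 52.292′ = 0.871533°; total 87.871533
  S ⇒ negate
  Lon: 5.8913′ = 0.098188°; total 179.098188
  W → negative
Point 4:
  Lat: 18.33′ = 0.305500°; total 85.305500
  S ⇒ negate
  λ: 179 + 58.2/60 = 179.970000
  hemisphere W, so the sign is −
Point 5:
  Lat: 63 + 23.5649/60 = 63.392748
  hemisphere S, so the sign is −
  Lon: 0 + 36.378/60 = 0.606300
  E → positive

1. -70.84347, -174.89095
2. -89.56534, -155.05248
3. -87.87153, -179.09819
4. -85.30550, -179.97000
5. -63.39275, 0.60630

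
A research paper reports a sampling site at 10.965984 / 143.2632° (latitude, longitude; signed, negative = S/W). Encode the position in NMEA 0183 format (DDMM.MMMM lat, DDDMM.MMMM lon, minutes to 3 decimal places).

1057.959,N / 14315.792,E

Latitude: fractional part 0.965984 → 57.95904 minutes
Longitude: fractional part 0.263200 → 15.79200 minutes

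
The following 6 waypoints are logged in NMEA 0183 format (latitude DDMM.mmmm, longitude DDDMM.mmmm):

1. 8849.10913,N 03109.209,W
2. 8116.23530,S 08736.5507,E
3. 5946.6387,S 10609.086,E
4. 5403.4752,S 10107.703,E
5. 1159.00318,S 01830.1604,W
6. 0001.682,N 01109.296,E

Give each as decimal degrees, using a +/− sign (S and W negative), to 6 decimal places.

1. 88.818486, -31.153483
2. -81.270588, 87.609178
3. -59.777312, 106.151433
4. -54.057920, 101.128383
5. -11.983386, -18.502673
6. 0.028033, 11.154933

Point 1:
  Latitude: degrees = first 2 digits = 88, minutes = 49.10913; 88 + 49.10913/60 = 88.8184855
  N → positive
  Longitude: degrees = first 3 digits = 31, minutes = 9.209; 31 + 9.209/60 = 31.1534833
  hemisphere W, so the sign is −
Point 2:
  φ: split at 2 digits → 81° and 16.2353′; 81 + 16.2353/60 = 81.2705883
  hemisphere S, so the sign is −
  Longitude: degrees = first 3 digits = 87, minutes = 36.5507; 87 + 36.5507/60 = 87.6091783
  E ⇒ keep positive
Point 3:
  φ: split at 2 digits → 59° and 46.6387′; 59 + 46.6387/60 = 59.7773117
  S ⇒ negate
  Longitude: split at 3 digits → 106° and 9.086′; 106 + 9.086/60 = 106.1514333
  E → positive
Point 4:
  Lat: split at 2 digits → 54° and 3.4752′; 54 + 3.4752/60 = 54.0579200
  S → negative
  Lon: split at 3 digits → 101° and 7.703′; 101 + 7.703/60 = 101.1283833
  E → positive
Point 5:
  Latitude: degrees = first 2 digits = 11, minutes = 59.00318; 11 + 59.00318/60 = 11.9833863
  S → negative
  λ: degrees = first 3 digits = 18, minutes = 30.1604; 18 + 30.1604/60 = 18.5026733
  hemisphere W, so the sign is −
Point 6:
  φ: split at 2 digits → 00° and 1.682′; 0 + 1.682/60 = 0.0280333
  N → positive
  Longitude: degrees = first 3 digits = 11, minutes = 9.296; 11 + 9.296/60 = 11.1549333
  E ⇒ keep positive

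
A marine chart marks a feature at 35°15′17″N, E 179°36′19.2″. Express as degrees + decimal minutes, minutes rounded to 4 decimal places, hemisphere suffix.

35° 15.2833′ N, 179° 36.3200′ E

Latitude: seconds/60 = 0.28333; minutes = 15 + 0.28333 = 15.283333
Lon: 36 + 19.2/60 = 36.320000′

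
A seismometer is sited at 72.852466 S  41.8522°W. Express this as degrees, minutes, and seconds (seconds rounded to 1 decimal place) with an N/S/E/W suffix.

φ: 0.852466° → 51.14796′; 0.14796 × 60 = 8.878″
λ: 0.852200 × 60 = 51.13200′ → 51′, remainder × 60 = 7.920″

72°51′8.9″ S, 41°51′7.9″ W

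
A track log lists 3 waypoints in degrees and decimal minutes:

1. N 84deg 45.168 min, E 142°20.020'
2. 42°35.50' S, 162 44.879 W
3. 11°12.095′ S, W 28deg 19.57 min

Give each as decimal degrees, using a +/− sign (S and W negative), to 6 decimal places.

1. 84.752800, 142.333667
2. -42.591667, -162.747983
3. -11.201583, -28.326167

Point 1:
  φ: 84 + 45.168/60 = 84.7528000
  N ⇒ keep positive
  Lon: 142 + 20.02/60 = 142.3336667
  E → positive
Point 2:
  Latitude: 42 + 35.5/60 = 42.5916667
  S ⇒ negate
  λ: 162 + 44.879/60 = 162.7479833
  W ⇒ negate
Point 3:
  Lat: 11 + 12.095/60 = 11.2015833
  S → negative
  λ: 19.57′ = 0.326167°; total 28.3261667
  W → negative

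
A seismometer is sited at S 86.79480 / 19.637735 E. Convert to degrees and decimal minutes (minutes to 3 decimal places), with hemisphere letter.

86° 47.688′ S, 19° 38.264′ E

Lat: 86° + 0.794800 × 60 = 86° 47.68800′
Longitude: 19° + 0.637735 × 60 = 19° 38.26410′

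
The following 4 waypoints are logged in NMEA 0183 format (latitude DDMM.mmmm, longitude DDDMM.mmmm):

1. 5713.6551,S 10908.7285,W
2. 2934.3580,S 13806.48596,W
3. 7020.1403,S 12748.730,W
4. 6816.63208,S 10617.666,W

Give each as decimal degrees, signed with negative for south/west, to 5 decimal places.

1. -57.22759, -109.14548
2. -29.57263, -138.10810
3. -70.33567, -127.81217
4. -68.27720, -106.29443

Point 1:
  Lat: split at 2 digits → 57° and 13.6551′; 57 + 13.6551/60 = 57.227585
  S ⇒ negate
  Longitude: degrees = first 3 digits = 109, minutes = 8.7285; 109 + 8.7285/60 = 109.145475
  hemisphere W, so the sign is −
Point 2:
  Lat: degrees = first 2 digits = 29, minutes = 34.358; 29 + 34.358/60 = 29.572633
  S → negative
  λ: split at 3 digits → 138° and 6.48596′; 138 + 6.48596/60 = 138.108099
  hemisphere W, so the sign is −
Point 3:
  φ: split at 2 digits → 70° and 20.1403′; 70 + 20.1403/60 = 70.335672
  S → negative
  λ: degrees = first 3 digits = 127, minutes = 48.73; 127 + 48.73/60 = 127.812167
  hemisphere W, so the sign is −
Point 4:
  φ: split at 2 digits → 68° and 16.63208′; 68 + 16.63208/60 = 68.277201
  S → negative
  λ: degrees = first 3 digits = 106, minutes = 17.666; 106 + 17.666/60 = 106.294433
  hemisphere W, so the sign is −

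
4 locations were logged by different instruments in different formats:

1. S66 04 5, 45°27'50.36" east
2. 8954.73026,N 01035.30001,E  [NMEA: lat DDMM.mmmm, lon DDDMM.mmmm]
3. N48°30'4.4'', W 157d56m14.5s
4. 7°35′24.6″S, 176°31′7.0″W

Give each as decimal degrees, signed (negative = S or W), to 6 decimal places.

1. -66.068056, 45.463989
2. 89.912171, 10.588334
3. 48.501222, -157.937361
4. -7.590167, -176.518611

Point 1:
  Lat: 66° + 4/60 + 5/3600 = 66 + 0.066667 + 0.001389 = 66.0680556
  S ⇒ negate
  Longitude: 45° + 27/60 + 50.36/3600 = 45 + 0.450000 + 0.013989 = 45.4639889
  E → positive
Point 2:
  Latitude: split at 2 digits → 89° and 54.73026′; 89 + 54.73026/60 = 89.9121710
  N ⇒ keep positive
  Lon: degrees = first 3 digits = 10, minutes = 35.30001; 10 + 35.30001/60 = 10.5883335
  E ⇒ keep positive
Point 3:
  Lat: 48° + 30/60 + 4.4/3600 = 48 + 0.500000 + 0.001222 = 48.5012222
  N ⇒ keep positive
  λ: 157 + 56/60 + 14.5/3600 = 157.9373611
  W → negative
Point 4:
  Lat: 7° + 35/60 + 24.6/3600 = 7 + 0.583333 + 0.006833 = 7.5901667
  hemisphere S, so the sign is −
  Longitude: 176 + 31/60 + 7/3600 = 176.5186111
  W → negative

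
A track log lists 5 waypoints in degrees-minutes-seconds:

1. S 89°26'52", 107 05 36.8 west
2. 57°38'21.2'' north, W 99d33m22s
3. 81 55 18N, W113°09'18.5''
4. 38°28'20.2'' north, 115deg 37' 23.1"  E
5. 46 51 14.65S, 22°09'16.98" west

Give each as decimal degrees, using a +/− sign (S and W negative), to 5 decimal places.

1. -89.44778, -107.09356
2. 57.63922, -99.55611
3. 81.92167, -113.15514
4. 38.47228, 115.62308
5. -46.85407, -22.15472

Point 1:
  Latitude: 26′ + 52″ = 26.86667′; 89 + 26.86667/60 = 89.447778
  hemisphere S, so the sign is −
  λ: 5′ + 36.8″ = 5.61333′; 107 + 5.61333/60 = 107.093556
  W → negative
Point 2:
  Latitude: 38′ + 21.2″ = 38.35333′; 57 + 38.35333/60 = 57.639222
  N ⇒ keep positive
  λ: 99° + 33/60 + 22/3600 = 99 + 0.550000 + 0.006111 = 99.556111
  W → negative
Point 3:
  φ: 55′ + 18″ = 55.30000′; 81 + 55.30000/60 = 81.921667
  N ⇒ keep positive
  Lon: 113 + 9/60 + 18.5/3600 = 113.155139
  W ⇒ negate
Point 4:
  Latitude: 28′ + 20.2″ = 28.33667′; 38 + 28.33667/60 = 38.472278
  N → positive
  Longitude: 37′ + 23.1″ = 37.38500′; 115 + 37.38500/60 = 115.623083
  E → positive
Point 5:
  φ: 51′ + 14.65″ = 51.24417′; 46 + 51.24417/60 = 46.854069
  hemisphere S, so the sign is −
  Longitude: 22 + 9/60 + 16.98/3600 = 22.154717
  W ⇒ negate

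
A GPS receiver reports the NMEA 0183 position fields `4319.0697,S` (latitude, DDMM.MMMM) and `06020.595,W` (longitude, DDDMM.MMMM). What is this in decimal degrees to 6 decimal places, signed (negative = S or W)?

-43.317828, -60.343250

Lat: split at 2 digits → 43° and 19.0697′; 43 + 19.0697/60 = 43.3178283
S ⇒ negate
λ: degrees = first 3 digits = 60, minutes = 20.595; 60 + 20.595/60 = 60.3432500
W ⇒ negate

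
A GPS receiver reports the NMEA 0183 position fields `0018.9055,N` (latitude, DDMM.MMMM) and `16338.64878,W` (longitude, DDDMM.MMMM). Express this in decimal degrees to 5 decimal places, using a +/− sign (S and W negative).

0.31509, -163.64415

Lat: degrees = first 2 digits = 0, minutes = 18.9055; 0 + 18.9055/60 = 0.315092
N → positive
Lon: split at 3 digits → 163° and 38.64878′; 163 + 38.64878/60 = 163.644146
hemisphere W, so the sign is −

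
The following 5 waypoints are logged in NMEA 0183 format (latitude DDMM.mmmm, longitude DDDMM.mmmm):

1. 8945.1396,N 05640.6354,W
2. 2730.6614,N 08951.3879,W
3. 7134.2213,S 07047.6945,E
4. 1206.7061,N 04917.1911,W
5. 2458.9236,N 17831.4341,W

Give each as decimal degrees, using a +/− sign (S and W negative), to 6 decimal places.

Point 1:
  Lat: split at 2 digits → 89° and 45.1396′; 89 + 45.1396/60 = 89.7523267
  N ⇒ keep positive
  Lon: degrees = first 3 digits = 56, minutes = 40.6354; 56 + 40.6354/60 = 56.6772567
  W ⇒ negate
Point 2:
  Lat: split at 2 digits → 27° and 30.6614′; 27 + 30.6614/60 = 27.5110233
  N ⇒ keep positive
  Longitude: degrees = first 3 digits = 89, minutes = 51.3879; 89 + 51.3879/60 = 89.8564650
  W ⇒ negate
Point 3:
  Latitude: degrees = first 2 digits = 71, minutes = 34.2213; 71 + 34.2213/60 = 71.5703550
  hemisphere S, so the sign is −
  Longitude: split at 3 digits → 070° and 47.6945′; 70 + 47.6945/60 = 70.7949083
  E ⇒ keep positive
Point 4:
  φ: degrees = first 2 digits = 12, minutes = 6.7061; 12 + 6.7061/60 = 12.1117683
  N → positive
  Lon: degrees = first 3 digits = 49, minutes = 17.1911; 49 + 17.1911/60 = 49.2865183
  W ⇒ negate
Point 5:
  φ: split at 2 digits → 24° and 58.9236′; 24 + 58.9236/60 = 24.9820600
  N → positive
  λ: degrees = first 3 digits = 178, minutes = 31.4341; 178 + 31.4341/60 = 178.5239017
  W → negative

1. 89.752327, -56.677257
2. 27.511023, -89.856465
3. -71.570355, 70.794908
4. 12.111768, -49.286518
5. 24.982060, -178.523902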